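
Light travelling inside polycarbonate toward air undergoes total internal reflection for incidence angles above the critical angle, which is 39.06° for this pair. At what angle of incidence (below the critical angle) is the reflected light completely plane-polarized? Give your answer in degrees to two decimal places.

θ_B ≈ 32.22°

n₂/n₁ = sin θ_c = sin 39.06° = 0.6301.
tan θ_B equals the same ratio, so θ_B = arctan(0.6301) = 32.22°.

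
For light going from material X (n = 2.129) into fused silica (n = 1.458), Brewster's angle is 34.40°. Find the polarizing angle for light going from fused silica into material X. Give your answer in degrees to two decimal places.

Reversing the direction swaps n₁ and n₂, so tan θ_B' = 1/tan θ_B and θ_B' = 90° − θ_B.
Hence θ_B' = 90° − 34.40° = 55.60°.

θ_B' ≈ 55.60°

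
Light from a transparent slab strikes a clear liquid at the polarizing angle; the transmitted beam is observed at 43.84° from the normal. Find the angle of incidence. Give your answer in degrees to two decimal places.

At Brewster's angle the reflected and refracted rays are perpendicular, so θ_B + θ_t = 90°.
θ_B = 90° − 43.84° = 46.16°.

θ_B ≈ 46.16°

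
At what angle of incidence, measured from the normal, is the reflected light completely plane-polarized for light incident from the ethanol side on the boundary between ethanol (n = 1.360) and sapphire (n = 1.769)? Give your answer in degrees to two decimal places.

θ_B ≈ 52.45°

tan θ_B = n₂/n₁ = 1.769/1.360 = 1.3007.
θ_B = arctan(1.3007) = 52.45°.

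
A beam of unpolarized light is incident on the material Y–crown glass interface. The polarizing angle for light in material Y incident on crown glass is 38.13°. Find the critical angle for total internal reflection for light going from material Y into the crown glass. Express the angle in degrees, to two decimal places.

tan θ_B = n₂/n₁ = tan 38.13° = 0.7849.
Total internal reflection: sin θ_c = n₂/n₁ = 0.7849.
θ_c = arcsin(0.7849) = 51.72°.

θ_c ≈ 51.72°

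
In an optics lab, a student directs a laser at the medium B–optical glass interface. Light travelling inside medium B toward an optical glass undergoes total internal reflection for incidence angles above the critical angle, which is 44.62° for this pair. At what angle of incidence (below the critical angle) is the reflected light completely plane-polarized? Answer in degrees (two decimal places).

sin θ_c = n₂/n₁, so n₂/n₁ = sin 44.62° = 0.7024.
Brewster: tan θ_B = n₂/n₁ = 0.7024.
θ_B = arctan(0.7024) = 35.08°.

θ_B ≈ 35.08°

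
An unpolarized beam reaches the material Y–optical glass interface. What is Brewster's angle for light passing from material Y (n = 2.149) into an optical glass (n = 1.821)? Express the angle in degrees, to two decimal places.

θ_B ≈ 40.28°

The reflected p-component vanishes when tan θ_B = n₂/n₁.
Brewster's condition: tan θ_B = n₂/n₁ = 1.821/2.149 = 0.8474.
So θ_B = arctan 0.8474 = 40.28°.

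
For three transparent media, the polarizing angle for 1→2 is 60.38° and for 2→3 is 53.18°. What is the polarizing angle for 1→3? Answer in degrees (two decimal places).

n₂/n₁ = tan 60.38° = 1.7589 and n₃/n₂ = tan 53.18° = 1.3358.
So n₃/n₁ = (n₂/n₁)(n₃/n₂) = 1.7589 × 1.3358 = 2.3494.
θ_B(1→3) = arctan(2.3494) = 66.94°.

θ_B ≈ 66.94°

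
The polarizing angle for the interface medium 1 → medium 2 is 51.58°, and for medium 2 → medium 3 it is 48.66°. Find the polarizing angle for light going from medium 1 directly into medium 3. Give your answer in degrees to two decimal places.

Each Brewster angle gives a ratio: n₂/n₁ = tan 51.58° = 1.2608, n₃/n₂ = tan 48.66° = 1.1367.
So n₃/n₁ = (n₂/n₁)(n₃/n₂) = 1.2608 × 1.1367 = 1.4331.
θ_B(1→3) = arctan(1.4331) = 55.09°.

θ_B ≈ 55.09°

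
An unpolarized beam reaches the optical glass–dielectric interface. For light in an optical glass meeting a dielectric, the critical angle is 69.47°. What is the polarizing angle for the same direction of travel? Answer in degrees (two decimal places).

θ_B ≈ 43.12°

n₂/n₁ = sin θ_c = sin 69.47° = 0.9365.
tan θ_B equals the same ratio, so θ_B = arctan(0.9365) = 43.12°.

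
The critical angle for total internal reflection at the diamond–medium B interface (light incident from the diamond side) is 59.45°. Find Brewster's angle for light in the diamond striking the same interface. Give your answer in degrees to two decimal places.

sin θ_c = n₂/n₁, so n₂/n₁ = sin 59.45° = 0.8612.
Brewster: tan θ_B = n₂/n₁ = 0.8612.
θ_B = arctan(0.8612) = 40.73°.

θ_B ≈ 40.73°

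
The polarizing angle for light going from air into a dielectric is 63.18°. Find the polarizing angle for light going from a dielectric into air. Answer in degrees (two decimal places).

θ_B' ≈ 26.82°

Reversing the direction swaps n₁ and n₂, so tan θ_B' = 1/tan θ_B and θ_B' = 90° − θ_B.
Hence θ_B' = 90° − 63.18° = 26.82°.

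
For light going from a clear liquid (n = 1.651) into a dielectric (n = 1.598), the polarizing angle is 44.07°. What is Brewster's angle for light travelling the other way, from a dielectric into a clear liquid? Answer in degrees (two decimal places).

The two Brewster angles are complementary: θ_B' = 90° − θ_B = 90° − 44.07° = 45.93°.

θ_B' ≈ 45.93°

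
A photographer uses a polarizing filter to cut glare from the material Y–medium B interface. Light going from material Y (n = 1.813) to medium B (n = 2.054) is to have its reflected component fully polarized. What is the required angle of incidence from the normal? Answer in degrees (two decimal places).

Brewster's condition: tan θ_B = n₂/n₁ = 2.054/1.813 = 1.1329. Taking the arctangent, θ_B = 48.57°.

θ_B ≈ 48.57°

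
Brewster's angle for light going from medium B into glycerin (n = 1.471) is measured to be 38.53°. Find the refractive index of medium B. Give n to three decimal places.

Brewster's law: tan θ_B = n₂/n₁ (light incident in medium B, refracted into glycerin).
n₁ = n₂ / tan θ_B = 1.471 / tan 38.53° = 1.847.

n ≈ 1.847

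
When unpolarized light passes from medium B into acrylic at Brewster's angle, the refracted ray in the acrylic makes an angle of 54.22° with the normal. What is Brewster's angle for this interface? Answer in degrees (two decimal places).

Brewster's condition makes the reflected and refracted beams perpendicular: θ_B + θ_t = 90°.
So θ_B = 90° − θ_t = 90° − 54.22° = 35.78°.

θ_B ≈ 35.78°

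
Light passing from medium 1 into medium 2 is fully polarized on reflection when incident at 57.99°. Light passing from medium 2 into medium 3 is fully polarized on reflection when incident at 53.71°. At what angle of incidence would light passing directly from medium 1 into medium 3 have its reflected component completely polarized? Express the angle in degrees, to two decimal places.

θ_B ≈ 65.34°

n₂/n₁ = tan 57.99° = 1.5997 and n₃/n₂ = tan 53.71° = 1.3618.
n₃/n₁ = 2.1785. Then tan θ_B(1→3) = n₃/n₁, so θ_B(1→3) = arctan(2.1785) = 65.34°.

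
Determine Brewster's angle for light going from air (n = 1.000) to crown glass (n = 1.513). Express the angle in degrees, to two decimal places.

At Brewster's angle the reflected and refracted rays are perpendicular, which with Snell's law gives tan θ_B = n₂/n₁.
Brewster's condition: tan θ_B = n₂/n₁ = 1.513/1.000 = 1.5130. Taking the arctangent, θ_B = 56.54°.

θ_B ≈ 56.54°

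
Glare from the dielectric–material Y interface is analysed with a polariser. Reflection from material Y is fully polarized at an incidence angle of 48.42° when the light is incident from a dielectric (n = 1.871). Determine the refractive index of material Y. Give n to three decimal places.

At Brewster's angle, tan θ_B = n₂/n₁ with n₁ on the incident side (a dielectric) and n₂ on the transmitted side (material Y).
n₂ = n₁ tan θ_B = 1.871 × tan 48.42° = 2.109.

n ≈ 2.109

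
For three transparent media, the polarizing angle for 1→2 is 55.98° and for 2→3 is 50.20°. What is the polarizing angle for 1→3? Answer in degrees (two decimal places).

θ_B ≈ 60.65°

n₂/n₁ = tan 55.98° = 1.4814 and n₃/n₂ = tan 50.20° = 1.2002.
Multiplying, n₃/n₁ = 1.4814 × 1.2002 = 1.7781, and θ_B(1→3) = arctan 1.7781 = 60.65°.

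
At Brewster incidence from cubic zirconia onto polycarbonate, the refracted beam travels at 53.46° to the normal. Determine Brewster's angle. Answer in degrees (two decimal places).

Brewster's condition makes the reflected and refracted beams perpendicular: θ_B + θ_t = 90°.
θ_B = 90° − 53.46° = 36.54°.

θ_B ≈ 36.54°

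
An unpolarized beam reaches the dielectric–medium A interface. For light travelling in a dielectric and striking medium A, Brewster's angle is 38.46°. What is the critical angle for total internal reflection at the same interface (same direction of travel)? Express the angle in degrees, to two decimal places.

θ_c ≈ 52.59°

From Brewster, n₂/n₁ = tan θ_B = tan 38.46° = 0.7943.
Then sin θ_c = n₂/n₁ = 0.7943, so θ_c = arcsin 0.7943 = 52.59°.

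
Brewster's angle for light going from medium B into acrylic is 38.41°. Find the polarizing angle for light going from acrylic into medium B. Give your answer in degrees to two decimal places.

Reversing the direction swaps n₁ and n₂, so tan θ_B' = 1/tan θ_B and θ_B' = 90° − θ_B.
Hence θ_B' = 90° − 38.41° = 51.59°.

θ_B' ≈ 51.59°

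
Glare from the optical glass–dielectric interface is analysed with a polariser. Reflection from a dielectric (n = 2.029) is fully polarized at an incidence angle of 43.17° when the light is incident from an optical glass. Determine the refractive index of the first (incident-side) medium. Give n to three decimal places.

Brewster's law: tan θ_B = n₂/n₁ (light incident in an optical glass, refracted into a dielectric).
n₁ = n₂ / tan θ_B = 2.029 / tan 43.17° = 2.163.

n ≈ 2.163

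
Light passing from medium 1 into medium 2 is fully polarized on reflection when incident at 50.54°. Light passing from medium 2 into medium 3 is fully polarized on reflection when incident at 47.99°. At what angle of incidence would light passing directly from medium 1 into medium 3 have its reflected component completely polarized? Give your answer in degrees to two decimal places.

θ_B ≈ 53.45°

n₂/n₁ = tan 50.54° = 1.2148 and n₃/n₂ = tan 47.99° = 1.1102.
n₃/n₁ = 1.3487. Then tan θ_B(1→3) = n₃/n₁, so θ_B(1→3) = arctan(1.3487) = 53.45°.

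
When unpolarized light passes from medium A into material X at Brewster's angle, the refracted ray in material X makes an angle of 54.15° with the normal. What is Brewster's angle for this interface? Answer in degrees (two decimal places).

Since the reflected and refracted rays are at right angles at the polarizing angle, θ_B + θ_t = 90°.
θ_B = 90° − 54.15° = 35.85°.

θ_B ≈ 35.85°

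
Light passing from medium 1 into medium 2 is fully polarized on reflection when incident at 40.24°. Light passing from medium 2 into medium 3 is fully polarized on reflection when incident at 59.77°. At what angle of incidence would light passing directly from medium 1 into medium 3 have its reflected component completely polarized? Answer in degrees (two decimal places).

Each Brewster angle gives a ratio: n₂/n₁ = tan 40.24° = 0.8463, n₃/n₂ = tan 59.77° = 1.7161.
So n₃/n₁ = (n₂/n₁)(n₃/n₂) = 0.8463 × 1.7161 = 1.4523.
θ_B(1→3) = arctan(1.4523) = 55.45°.

θ_B ≈ 55.45°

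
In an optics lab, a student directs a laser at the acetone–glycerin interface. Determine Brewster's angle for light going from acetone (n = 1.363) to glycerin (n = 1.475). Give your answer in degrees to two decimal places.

θ_B ≈ 47.26°

At Brewster's angle the reflected and refracted rays are perpendicular, which with Snell's law gives tan θ_B = n₂/n₁.
Brewster's condition: tan θ_B = n₂/n₁ = 1.475/1.363 = 1.0822.
θ_B = arctan(1.0822) = 47.26°.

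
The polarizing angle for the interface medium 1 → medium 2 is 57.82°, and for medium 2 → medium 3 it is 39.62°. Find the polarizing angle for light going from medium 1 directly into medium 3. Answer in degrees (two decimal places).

Each Brewster angle gives a ratio: n₂/n₁ = tan 57.82° = 1.5892, n₃/n₂ = tan 39.62° = 0.8279.
So n₃/n₁ = (n₂/n₁)(n₃/n₂) = 1.5892 × 0.8279 = 1.3156.
θ_B(1→3) = arctan(1.3156) = 52.76°.

θ_B ≈ 52.76°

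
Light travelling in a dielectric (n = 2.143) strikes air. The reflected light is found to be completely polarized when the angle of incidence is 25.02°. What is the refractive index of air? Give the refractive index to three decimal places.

n ≈ 1.000

Brewster's law: tan θ_B = n₂/n₁ (light incident in a dielectric, refracted into air).
n₂ = n₁ tan θ_B = 2.143 × tan 25.02° = 1.000.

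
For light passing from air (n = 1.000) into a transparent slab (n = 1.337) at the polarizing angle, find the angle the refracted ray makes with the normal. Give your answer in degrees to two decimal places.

θ_t ≈ 36.79°

θ_B = arctan(n₂/n₁) = arctan(1.337/1.000) = 53.21°.
At Brewster's angle the reflected and refracted rays are perpendicular, so θ_t = 90° − θ_B = 90° − 53.21° = 36.79°.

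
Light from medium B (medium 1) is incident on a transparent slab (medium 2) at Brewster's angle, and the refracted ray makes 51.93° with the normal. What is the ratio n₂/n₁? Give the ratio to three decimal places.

At Brewster incidence θ_B = 90° − θ_t = 90° − 51.93° = 38.07°.
tan θ_B = n₂/n₁, so n₂/n₁ = tan 38.07° = 0.783.

n₂/n₁ ≈ 0.783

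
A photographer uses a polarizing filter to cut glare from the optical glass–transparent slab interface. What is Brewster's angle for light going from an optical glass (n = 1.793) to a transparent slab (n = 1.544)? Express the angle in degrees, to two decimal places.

θ_B ≈ 40.73°

Brewster's condition: tan θ_B = n₂/n₁ = 1.544/1.793 = 0.8611.
So θ_B = arctan 0.8611 = 40.73°.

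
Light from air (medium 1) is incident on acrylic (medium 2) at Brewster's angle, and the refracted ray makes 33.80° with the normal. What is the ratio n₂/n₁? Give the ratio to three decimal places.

n₂/n₁ ≈ 1.494

θ_B + θ_t = 90°, so θ_B = 90° − 33.80° = 56.20°.
Then n₂/n₁ = tan θ_B = tan 56.20° = 1.494.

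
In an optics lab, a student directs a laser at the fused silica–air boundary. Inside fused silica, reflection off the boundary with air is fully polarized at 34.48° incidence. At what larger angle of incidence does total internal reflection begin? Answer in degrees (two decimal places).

θ_c ≈ 43.37°

From Brewster, n₂/n₁ = tan θ_B = tan 34.48° = 0.6868.
Then sin θ_c = n₂/n₁ = 0.6868, so θ_c = arcsin 0.6868 = 43.37°.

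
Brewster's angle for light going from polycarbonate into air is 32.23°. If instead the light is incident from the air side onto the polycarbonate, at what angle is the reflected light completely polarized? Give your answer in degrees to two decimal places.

θ_B' ≈ 57.77°

tan θ_B' = n₁/n₂ = 1/tan θ_B, so θ_B' = 90° − θ_B.
θ_B' = 90° − 32.23° = 57.77°.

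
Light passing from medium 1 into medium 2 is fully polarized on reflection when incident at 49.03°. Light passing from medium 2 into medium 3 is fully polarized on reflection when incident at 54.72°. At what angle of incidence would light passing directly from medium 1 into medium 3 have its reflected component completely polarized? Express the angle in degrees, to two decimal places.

θ_B ≈ 58.43°

Each Brewster angle gives a ratio: n₂/n₁ = tan 49.03° = 1.1516, n₃/n₂ = tan 54.72° = 1.4134.
So n₃/n₁ = (n₂/n₁)(n₃/n₂) = 1.1516 × 1.4134 = 1.6276.
θ_B(1→3) = arctan(1.6276) = 58.43°.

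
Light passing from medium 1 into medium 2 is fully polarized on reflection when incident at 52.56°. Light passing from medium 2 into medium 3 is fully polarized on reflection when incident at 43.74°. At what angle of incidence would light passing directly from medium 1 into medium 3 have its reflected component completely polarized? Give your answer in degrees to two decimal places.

θ_B ≈ 51.34°

n₂/n₁ = tan 52.56° = 1.3061 and n₃/n₂ = tan 43.74° = 0.9570.
So n₃/n₁ = (n₂/n₁)(n₃/n₂) = 1.3061 × 0.9570 = 1.2498.
θ_B(1→3) = arctan(1.2498) = 51.34°.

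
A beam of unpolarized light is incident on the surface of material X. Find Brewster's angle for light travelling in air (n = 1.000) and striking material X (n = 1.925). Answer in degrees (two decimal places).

The reflected p-component vanishes when tan θ_B = n₂/n₁.
Brewster's condition: tan θ_B = n₂/n₁ = 1.925/1.000 = 1.9250. Taking the arctangent, θ_B = 62.55°.

θ_B ≈ 62.55°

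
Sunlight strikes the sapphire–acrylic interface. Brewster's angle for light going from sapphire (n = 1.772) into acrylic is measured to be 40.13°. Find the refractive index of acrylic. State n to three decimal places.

n ≈ 1.494

Full polarization of the reflected beam means tan θ_B = n₂/n₁, where n₁ is the incident medium (sapphire).
n₂ = n₁ tan θ_B = 1.772 × tan 40.13° = 1.494.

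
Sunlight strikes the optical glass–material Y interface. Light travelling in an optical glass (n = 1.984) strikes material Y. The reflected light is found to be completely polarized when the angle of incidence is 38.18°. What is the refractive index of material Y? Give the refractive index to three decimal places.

n ≈ 1.560

Full polarization of the reflected beam means tan θ_B = n₂/n₁, where n₁ is the incident medium (an optical glass).
n₂ = n₁ tan θ_B = 1.984 × tan 38.18° = 1.560.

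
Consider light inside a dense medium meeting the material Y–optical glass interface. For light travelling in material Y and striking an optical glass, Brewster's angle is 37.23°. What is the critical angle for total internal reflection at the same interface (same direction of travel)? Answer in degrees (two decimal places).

From Brewster, n₂/n₁ = tan θ_B = tan 37.23° = 0.7599.
Then sin θ_c = n₂/n₁ = 0.7599, so θ_c = arcsin 0.7599 = 49.45°.

θ_c ≈ 49.45°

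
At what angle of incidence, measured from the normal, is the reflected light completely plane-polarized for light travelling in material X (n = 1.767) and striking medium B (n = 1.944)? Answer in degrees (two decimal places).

θ_B ≈ 47.73°

Brewster's condition: tan θ_B = n₂/n₁ = 1.944/1.767 = 1.1002.
θ_B = arctan(1.1002) = 47.73°.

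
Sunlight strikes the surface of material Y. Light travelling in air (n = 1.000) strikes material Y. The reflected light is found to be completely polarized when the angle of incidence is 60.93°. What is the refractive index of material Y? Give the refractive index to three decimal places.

n ≈ 1.799

Full polarization of the reflected beam means tan θ_B = n₂/n₁, where n₁ is the incident medium (air).
n₂ = n₁ tan θ_B = 1.000 × tan 60.93° = 1.799.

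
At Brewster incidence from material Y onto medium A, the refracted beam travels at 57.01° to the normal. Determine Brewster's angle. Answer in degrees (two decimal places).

At Brewster's angle the reflected and refracted rays are perpendicular, so θ_B + θ_t = 90°.
So θ_B = 90° − θ_t = 90° − 57.01° = 32.99°.

θ_B ≈ 32.99°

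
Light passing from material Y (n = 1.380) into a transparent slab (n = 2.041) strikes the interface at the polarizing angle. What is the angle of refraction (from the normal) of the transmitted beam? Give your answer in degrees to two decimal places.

θ_t ≈ 34.06°

θ_B = arctan(n₂/n₁) = arctan(2.041/1.380) = 55.94°.
At Brewster's angle the reflected and refracted rays are perpendicular, so θ_t = 90° − θ_B = 90° − 55.94° = 34.06°.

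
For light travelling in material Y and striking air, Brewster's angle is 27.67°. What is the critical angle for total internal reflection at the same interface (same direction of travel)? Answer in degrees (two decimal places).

θ_c ≈ 31.62°

From Brewster, n₂/n₁ = tan θ_B = tan 27.67° = 0.5243.
Then sin θ_c = n₂/n₁ = 0.5243, so θ_c = arcsin 0.5243 = 31.62°.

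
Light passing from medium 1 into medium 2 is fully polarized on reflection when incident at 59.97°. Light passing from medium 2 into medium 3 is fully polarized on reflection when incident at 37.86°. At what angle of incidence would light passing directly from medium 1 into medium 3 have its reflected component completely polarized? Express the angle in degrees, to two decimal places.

θ_B ≈ 53.37°

Each Brewster angle gives a ratio: n₂/n₁ = tan 59.97° = 1.7300, n₃/n₂ = tan 37.86° = 0.7774.
So n₃/n₁ = (n₂/n₁)(n₃/n₂) = 1.7300 × 0.7774 = 1.3448.
θ_B(1→3) = arctan(1.3448) = 53.37°.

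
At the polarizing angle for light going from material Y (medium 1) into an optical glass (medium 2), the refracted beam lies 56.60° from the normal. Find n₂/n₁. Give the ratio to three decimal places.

θ_B + θ_t = 90°, so θ_B = 90° − 56.60° = 33.40°.
tan θ_B = n₂/n₁, so n₂/n₁ = tan 33.40° = 0.659.

n₂/n₁ ≈ 0.659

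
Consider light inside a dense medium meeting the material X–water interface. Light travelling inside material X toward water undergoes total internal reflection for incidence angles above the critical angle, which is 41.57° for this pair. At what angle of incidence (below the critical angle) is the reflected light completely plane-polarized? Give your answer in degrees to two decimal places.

θ_B ≈ 33.57°

n₂/n₁ = sin θ_c = sin 41.57° = 0.6635.
tan θ_B equals the same ratio, so θ_B = arctan(0.6635) = 33.57°.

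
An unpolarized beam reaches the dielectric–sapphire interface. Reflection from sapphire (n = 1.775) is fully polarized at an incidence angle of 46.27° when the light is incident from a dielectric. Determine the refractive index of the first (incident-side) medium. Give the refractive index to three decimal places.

n ≈ 1.698

At the polarizing angle, tan θ_B = n₂/n₁ with n₁ on the incident side (a dielectric) and n₂ on the transmitted side (sapphire).
n₁ = n₂ / tan θ_B = 1.775 / tan 46.27° = 1.698.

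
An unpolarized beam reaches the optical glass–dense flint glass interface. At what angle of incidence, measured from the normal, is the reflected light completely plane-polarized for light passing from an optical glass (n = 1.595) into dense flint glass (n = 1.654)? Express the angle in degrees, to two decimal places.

θ_B ≈ 46.04°

tan θ_B = n₂/n₁ = 1.654/1.595 = 1.0370.
θ_B = arctan(1.0370) = 46.04°.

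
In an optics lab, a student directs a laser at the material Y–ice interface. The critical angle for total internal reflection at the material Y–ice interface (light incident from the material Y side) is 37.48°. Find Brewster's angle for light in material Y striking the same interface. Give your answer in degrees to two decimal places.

θ_B ≈ 31.32°

At the critical angle sin θ_c = n₂/n₁, giving n₂/n₁ = sin 37.48° = 0.6085.
Then tan θ_B = n₂/n₁ = 0.6085, so θ_B = arctan 0.6085 = 31.32°.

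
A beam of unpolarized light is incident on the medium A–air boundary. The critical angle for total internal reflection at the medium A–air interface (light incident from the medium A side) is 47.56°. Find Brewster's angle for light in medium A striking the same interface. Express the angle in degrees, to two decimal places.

n₂/n₁ = sin θ_c = sin 47.56° = 0.7380.
tan θ_B equals the same ratio, so θ_B = arctan(0.7380) = 36.43°.

θ_B ≈ 36.43°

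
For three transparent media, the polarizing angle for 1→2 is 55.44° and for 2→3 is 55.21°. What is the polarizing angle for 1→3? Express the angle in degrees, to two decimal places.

Each Brewster angle gives a ratio: n₂/n₁ = tan 55.44° = 1.4517, n₃/n₂ = tan 55.21° = 1.4393.
So n₃/n₁ = (n₂/n₁)(n₃/n₂) = 1.4517 × 1.4393 = 2.0896.
θ_B(1→3) = arctan(2.0896) = 64.43°.

θ_B ≈ 64.43°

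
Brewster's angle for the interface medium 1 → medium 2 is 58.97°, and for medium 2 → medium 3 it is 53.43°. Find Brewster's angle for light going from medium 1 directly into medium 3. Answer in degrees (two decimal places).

θ_B ≈ 65.95°

Each Brewster angle gives a ratio: n₂/n₁ = tan 58.97° = 1.6623, n₃/n₂ = tan 53.43° = 1.3480.
n₃/n₁ = 2.2407. Then tan θ_B(1→3) = n₃/n₁, so θ_B(1→3) = arctan(2.2407) = 65.95°.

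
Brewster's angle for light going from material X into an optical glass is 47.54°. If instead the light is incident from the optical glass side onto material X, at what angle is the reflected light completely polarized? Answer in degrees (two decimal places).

The two Brewster angles are complementary: θ_B' = 90° − θ_B = 90° − 47.54° = 42.46°.

θ_B' ≈ 42.46°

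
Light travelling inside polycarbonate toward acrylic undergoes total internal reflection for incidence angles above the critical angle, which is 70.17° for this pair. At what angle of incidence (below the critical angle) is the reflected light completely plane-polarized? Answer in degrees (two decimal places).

n₂/n₁ = sin θ_c = sin 70.17° = 0.9407.
tan θ_B equals the same ratio, so θ_B = arctan(0.9407) = 43.25°.

θ_B ≈ 43.25°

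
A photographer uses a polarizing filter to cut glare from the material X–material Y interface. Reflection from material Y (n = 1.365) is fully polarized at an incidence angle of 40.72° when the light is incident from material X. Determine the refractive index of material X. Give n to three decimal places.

n ≈ 1.586

At Brewster's angle, tan θ_B = n₂/n₁ with n₁ on the incident side (material X) and n₂ on the transmitted side (material Y).
n₁ = n₂ / tan θ_B = 1.365 / tan 40.72° = 1.586.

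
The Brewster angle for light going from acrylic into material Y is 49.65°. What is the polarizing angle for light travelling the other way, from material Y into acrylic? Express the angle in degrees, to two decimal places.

Reversing the direction swaps n₁ and n₂, so tan θ_B' = 1/tan θ_B and θ_B' = 90° − θ_B.
Hence θ_B' = 90° − 49.65° = 40.35°.

θ_B' ≈ 40.35°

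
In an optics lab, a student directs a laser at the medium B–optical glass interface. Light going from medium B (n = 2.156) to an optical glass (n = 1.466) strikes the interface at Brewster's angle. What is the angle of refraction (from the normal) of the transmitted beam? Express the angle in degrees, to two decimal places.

First find Brewster's angle: tan θ_B = 1.466/2.156 = 0.6800, giving θ_B = 34.21°.
At Brewster's angle the reflected and refracted rays are perpendicular, so θ_t = 90° − θ_B = 90° − 34.21° = 55.79°.

θ_t ≈ 55.79°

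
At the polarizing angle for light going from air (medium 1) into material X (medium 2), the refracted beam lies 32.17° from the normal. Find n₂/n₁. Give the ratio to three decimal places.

θ_B + θ_t = 90°, so θ_B = 90° − 32.17° = 57.83°.
tan θ_B = n₂/n₁, so n₂/n₁ = tan 57.83° = 1.590.

n₂/n₁ ≈ 1.590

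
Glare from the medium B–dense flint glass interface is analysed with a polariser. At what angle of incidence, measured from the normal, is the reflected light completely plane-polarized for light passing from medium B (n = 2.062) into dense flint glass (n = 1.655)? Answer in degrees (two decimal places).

θ_B ≈ 38.75°

tan θ_B = n₂/n₁ = 1.655/2.062 = 0.8026.
So θ_B = arctan 0.8026 = 38.75°.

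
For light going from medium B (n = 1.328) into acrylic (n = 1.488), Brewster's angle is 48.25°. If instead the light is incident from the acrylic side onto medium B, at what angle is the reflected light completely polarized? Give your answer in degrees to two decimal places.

The two Brewster angles are complementary: θ_B' = 90° − θ_B = 90° − 48.25° = 41.75°.

θ_B' ≈ 41.75°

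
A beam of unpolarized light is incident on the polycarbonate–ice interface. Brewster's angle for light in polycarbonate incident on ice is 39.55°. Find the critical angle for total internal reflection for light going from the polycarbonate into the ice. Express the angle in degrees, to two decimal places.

θ_c ≈ 55.67°

n₂/n₁ = tan 39.55° = 0.8258; the critical angle satisfies sin θ_c = n₂/n₁.
θ_c = arcsin(0.8258) = 55.67°.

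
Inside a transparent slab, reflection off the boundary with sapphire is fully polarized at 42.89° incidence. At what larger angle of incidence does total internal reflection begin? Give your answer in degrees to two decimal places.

θ_c ≈ 68.27°

n₂/n₁ = tan 42.89° = 0.9289; the critical angle satisfies sin θ_c = n₂/n₁.
θ_c = arcsin(0.9289) = 68.27°.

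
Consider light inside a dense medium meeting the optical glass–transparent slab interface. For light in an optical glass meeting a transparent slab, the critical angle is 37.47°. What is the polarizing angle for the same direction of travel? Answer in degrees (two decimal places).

At the critical angle sin θ_c = n₂/n₁, giving n₂/n₁ = sin 37.47° = 0.6083.
Then tan θ_B = n₂/n₁ = 0.6083, so θ_B = arctan 0.6083 = 31.31°.

θ_B ≈ 31.31°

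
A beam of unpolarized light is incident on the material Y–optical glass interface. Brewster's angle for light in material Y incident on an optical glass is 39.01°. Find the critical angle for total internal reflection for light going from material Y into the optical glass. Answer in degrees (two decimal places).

θ_c ≈ 54.10°

n₂/n₁ = tan 39.01° = 0.8101; the critical angle satisfies sin θ_c = n₂/n₁.
θ_c = arcsin(0.8101) = 54.10°.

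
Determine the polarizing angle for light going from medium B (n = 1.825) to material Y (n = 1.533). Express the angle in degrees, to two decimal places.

Brewster's condition: tan θ_B = n₂/n₁ = 1.533/1.825 = 0.8400.
θ_B = arctan(0.8400) = 40.03°.

θ_B ≈ 40.03°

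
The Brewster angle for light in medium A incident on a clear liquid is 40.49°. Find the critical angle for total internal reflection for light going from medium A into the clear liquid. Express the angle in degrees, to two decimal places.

θ_c ≈ 58.63°

From Brewster, n₂/n₁ = tan θ_B = tan 40.49° = 0.8538.
Then sin θ_c = n₂/n₁ = 0.8538, so θ_c = arcsin 0.8538 = 58.63°.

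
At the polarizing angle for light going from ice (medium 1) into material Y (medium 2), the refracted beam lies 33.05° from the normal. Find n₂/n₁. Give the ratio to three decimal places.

n₂/n₁ ≈ 1.537

At Brewster incidence θ_B = 90° − θ_t = 90° − 33.05° = 56.95°.
tan θ_B = n₂/n₁, so n₂/n₁ = tan 56.95° = 1.537.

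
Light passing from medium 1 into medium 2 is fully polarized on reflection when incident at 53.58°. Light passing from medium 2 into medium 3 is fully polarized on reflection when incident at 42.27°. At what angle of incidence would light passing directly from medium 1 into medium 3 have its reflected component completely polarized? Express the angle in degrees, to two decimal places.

θ_B ≈ 50.93°

n₂/n₁ = tan 53.58° = 1.3554 and n₃/n₂ = tan 42.27° = 0.9090.
n₃/n₁ = 1.2320. Then tan θ_B(1→3) = n₃/n₁, so θ_B(1→3) = arctan(1.2320) = 50.93°.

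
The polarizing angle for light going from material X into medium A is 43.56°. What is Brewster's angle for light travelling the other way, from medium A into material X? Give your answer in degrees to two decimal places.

θ_B' ≈ 46.44°

The two Brewster angles are complementary: θ_B' = 90° − θ_B = 90° − 43.56° = 46.44°.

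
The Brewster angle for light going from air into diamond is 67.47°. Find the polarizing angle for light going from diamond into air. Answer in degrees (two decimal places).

The two Brewster angles are complementary: θ_B' = 90° − θ_B = 90° − 67.47° = 22.53°.

θ_B' ≈ 22.53°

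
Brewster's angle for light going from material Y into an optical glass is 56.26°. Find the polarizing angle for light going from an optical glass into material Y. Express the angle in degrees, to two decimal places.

tan θ_B' = n₁/n₂ = 1/tan θ_B, so θ_B' = 90° − θ_B.
θ_B' = 90° − 56.26° = 33.74°.

θ_B' ≈ 33.74°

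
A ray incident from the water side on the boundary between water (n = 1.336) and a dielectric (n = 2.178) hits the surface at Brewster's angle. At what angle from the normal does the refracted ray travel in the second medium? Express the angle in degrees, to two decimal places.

θ_t ≈ 31.53°

First find Brewster's angle: tan θ_B = 2.178/1.336 = 1.6302, giving θ_B = 58.47°.
The refracted ray is perpendicular to the reflected ray, so θ_t = 90° − θ_B = 31.53°.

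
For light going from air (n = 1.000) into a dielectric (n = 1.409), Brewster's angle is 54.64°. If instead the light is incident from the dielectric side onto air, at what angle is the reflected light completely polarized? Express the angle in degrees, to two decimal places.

θ_B' ≈ 35.36°

The two Brewster angles are complementary: θ_B' = 90° − θ_B = 90° − 54.64° = 35.36°.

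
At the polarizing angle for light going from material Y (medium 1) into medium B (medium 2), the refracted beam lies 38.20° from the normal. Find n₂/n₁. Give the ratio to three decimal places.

n₂/n₁ ≈ 1.271

At Brewster incidence θ_B = 90° − θ_t = 90° − 38.20° = 51.80°.
Then n₂/n₁ = tan θ_B = tan 51.80° = 1.271.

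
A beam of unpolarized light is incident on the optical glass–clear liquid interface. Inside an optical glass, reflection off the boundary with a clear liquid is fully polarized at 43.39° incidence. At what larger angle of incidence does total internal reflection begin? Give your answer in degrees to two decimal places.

From Brewster, n₂/n₁ = tan θ_B = tan 43.39° = 0.9453.
Then sin θ_c = n₂/n₁ = 0.9453, so θ_c = arcsin 0.9453 = 70.97°.

θ_c ≈ 70.97°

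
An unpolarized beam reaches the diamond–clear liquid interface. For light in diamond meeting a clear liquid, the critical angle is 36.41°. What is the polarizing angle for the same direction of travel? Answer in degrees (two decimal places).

At the critical angle sin θ_c = n₂/n₁, giving n₂/n₁ = sin 36.41° = 0.5936.
Then tan θ_B = n₂/n₁ = 0.5936, so θ_B = arctan 0.5936 = 30.69°.

θ_B ≈ 30.69°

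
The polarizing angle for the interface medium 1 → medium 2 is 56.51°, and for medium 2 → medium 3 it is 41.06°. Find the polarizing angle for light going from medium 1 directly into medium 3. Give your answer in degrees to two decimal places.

θ_B ≈ 52.78°

tan θ_B(1→2) = n₂/n₁ = tan 56.51° = 1.5114.
tan θ_B(2→3) = n₃/n₂ = tan 41.06° = 0.8711.
So n₃/n₁ = (n₂/n₁)(n₃/n₂) = 1.5114 × 0.8711 = 1.3166.
θ_B(1→3) = arctan(1.3166) = 52.78°.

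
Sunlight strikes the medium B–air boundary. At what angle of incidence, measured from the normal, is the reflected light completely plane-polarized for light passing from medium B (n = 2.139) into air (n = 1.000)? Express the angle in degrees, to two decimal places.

Brewster's condition: tan θ_B = n₂/n₁ = 1.000/2.139 = 0.4675. Taking the arctangent, θ_B = 25.06°.

θ_B ≈ 25.06°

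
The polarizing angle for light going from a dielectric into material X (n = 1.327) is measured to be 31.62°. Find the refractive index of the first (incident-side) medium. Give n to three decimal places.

Full polarization of the reflected beam means tan θ_B = n₂/n₁, where n₁ is the incident medium (a dielectric).
n₁ = n₂ / tan θ_B = 1.327 / tan 31.62° = 2.155.

n ≈ 2.155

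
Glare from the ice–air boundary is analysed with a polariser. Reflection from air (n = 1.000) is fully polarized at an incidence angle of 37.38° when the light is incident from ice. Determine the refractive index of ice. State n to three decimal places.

n ≈ 1.309

Brewster's law: tan θ_B = n₂/n₁ (light incident in ice, refracted into air).
n₁ = n₂ / tan θ_B = 1.000 / tan 37.38° = 1.309.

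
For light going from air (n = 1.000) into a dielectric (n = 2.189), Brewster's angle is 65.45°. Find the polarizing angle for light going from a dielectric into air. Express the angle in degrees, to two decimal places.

θ_B' ≈ 24.55°

tan θ_B' = n₁/n₂ = 1/tan θ_B, so θ_B' = 90° − θ_B.
θ_B' = 90° − 65.45° = 24.55°.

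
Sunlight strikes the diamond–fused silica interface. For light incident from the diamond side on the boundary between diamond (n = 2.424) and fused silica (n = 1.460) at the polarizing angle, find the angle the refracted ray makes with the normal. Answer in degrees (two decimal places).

θ_B = arctan(n₂/n₁) = arctan(1.460/2.424) = 31.06°.
Since θ_B + θ_t = 90° at Brewster incidence, θ_t = 90° − 31.06° = 58.94°.

θ_t ≈ 58.94°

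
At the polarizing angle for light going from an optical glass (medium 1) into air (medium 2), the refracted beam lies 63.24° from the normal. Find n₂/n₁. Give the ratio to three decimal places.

At Brewster incidence θ_B = 90° − θ_t = 90° − 63.24° = 26.76°.
tan θ_B = n₂/n₁, so n₂/n₁ = tan 26.76° = 0.504.

n₂/n₁ ≈ 0.504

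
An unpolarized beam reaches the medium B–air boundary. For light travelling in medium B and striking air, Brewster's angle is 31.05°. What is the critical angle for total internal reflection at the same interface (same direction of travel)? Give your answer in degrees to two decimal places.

tan θ_B = n₂/n₁ = tan 31.05° = 0.6020.
Total internal reflection: sin θ_c = n₂/n₁ = 0.6020.
θ_c = arcsin(0.6020) = 37.02°.

θ_c ≈ 37.02°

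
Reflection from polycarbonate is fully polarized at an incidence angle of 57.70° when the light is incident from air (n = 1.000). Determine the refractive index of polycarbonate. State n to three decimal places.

n ≈ 1.582

Full polarization of the reflected beam means tan θ_B = n₂/n₁, where n₁ is the incident medium (air).
n₂ = n₁ tan θ_B = 1.000 × tan 57.70° = 1.582.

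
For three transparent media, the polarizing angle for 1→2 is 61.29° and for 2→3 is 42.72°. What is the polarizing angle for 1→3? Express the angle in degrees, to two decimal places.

n₂/n₁ = tan 61.29° = 1.8258 and n₃/n₂ = tan 42.72° = 0.9234.
n₃/n₁ = 1.6860. Then tan θ_B(1→3) = n₃/n₁, so θ_B(1→3) = arctan(1.6860) = 59.33°.

θ_B ≈ 59.33°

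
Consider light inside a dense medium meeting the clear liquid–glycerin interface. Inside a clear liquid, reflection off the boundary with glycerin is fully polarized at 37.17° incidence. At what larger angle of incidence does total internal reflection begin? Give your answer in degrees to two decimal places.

n₂/n₁ = tan 37.17° = 0.7582; the critical angle satisfies sin θ_c = n₂/n₁.
θ_c = arcsin(0.7582) = 49.31°.

θ_c ≈ 49.31°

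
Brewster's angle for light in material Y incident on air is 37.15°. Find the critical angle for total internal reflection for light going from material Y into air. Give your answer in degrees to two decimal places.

From Brewster, n₂/n₁ = tan θ_B = tan 37.15° = 0.7577.
Then sin θ_c = n₂/n₁ = 0.7577, so θ_c = arcsin 0.7577 = 49.26°.

θ_c ≈ 49.26°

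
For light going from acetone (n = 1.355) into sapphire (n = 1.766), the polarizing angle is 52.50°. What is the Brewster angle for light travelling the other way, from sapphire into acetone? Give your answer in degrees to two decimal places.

θ_B' ≈ 37.50°

The two Brewster angles are complementary: θ_B' = 90° − θ_B = 90° − 52.50° = 37.50°.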